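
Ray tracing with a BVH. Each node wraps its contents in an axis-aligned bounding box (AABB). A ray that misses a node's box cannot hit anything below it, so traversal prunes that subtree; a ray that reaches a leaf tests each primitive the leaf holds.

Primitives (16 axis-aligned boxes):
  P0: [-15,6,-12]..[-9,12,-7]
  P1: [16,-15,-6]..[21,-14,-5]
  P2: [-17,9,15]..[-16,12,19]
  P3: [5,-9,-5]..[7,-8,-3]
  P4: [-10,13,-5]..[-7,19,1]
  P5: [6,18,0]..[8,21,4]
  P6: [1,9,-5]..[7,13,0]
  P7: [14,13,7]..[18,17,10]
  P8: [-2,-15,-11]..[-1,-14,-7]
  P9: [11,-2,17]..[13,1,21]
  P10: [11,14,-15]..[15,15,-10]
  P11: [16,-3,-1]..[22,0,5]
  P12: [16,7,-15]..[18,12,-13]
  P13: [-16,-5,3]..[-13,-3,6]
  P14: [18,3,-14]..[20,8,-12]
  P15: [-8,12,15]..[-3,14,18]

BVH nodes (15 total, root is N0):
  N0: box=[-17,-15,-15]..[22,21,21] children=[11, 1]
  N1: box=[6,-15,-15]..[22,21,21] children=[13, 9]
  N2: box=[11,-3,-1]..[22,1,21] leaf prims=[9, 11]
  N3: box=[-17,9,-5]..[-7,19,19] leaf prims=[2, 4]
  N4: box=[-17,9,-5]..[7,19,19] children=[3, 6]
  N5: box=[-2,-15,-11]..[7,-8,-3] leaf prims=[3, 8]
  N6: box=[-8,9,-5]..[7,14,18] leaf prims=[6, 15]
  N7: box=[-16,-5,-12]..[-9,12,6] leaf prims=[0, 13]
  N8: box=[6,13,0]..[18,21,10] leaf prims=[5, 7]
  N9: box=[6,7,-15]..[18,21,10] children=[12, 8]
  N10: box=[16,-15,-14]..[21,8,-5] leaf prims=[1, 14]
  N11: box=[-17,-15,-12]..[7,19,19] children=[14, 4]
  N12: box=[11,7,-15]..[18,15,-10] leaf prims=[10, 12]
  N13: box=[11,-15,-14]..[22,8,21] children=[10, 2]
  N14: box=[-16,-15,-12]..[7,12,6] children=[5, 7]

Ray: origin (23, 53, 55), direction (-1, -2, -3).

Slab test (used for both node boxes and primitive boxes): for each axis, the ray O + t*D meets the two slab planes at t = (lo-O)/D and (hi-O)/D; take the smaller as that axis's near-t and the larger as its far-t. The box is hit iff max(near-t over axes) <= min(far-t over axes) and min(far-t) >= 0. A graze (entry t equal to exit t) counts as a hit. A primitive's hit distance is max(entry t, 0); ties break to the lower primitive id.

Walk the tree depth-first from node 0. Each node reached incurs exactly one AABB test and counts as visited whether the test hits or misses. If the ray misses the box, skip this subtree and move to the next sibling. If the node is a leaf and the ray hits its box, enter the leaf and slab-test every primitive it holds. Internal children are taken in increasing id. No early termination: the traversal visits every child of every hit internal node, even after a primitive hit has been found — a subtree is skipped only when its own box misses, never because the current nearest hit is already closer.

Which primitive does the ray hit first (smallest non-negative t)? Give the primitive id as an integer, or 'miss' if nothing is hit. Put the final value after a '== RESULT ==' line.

Walk:
N0 x:[1,40] y:[16,34] z:[34/3,70/3] -> hit [16,70/3], descend [1, 11]
  N1 x:[1,17] y:[16,34] z:[34/3,70/3] -> hit [16,17], descend [9, 13]
    N9 x:[5,17] y:[16,23] z:[15,70/3] -> hit [16,17], descend [8, 12]
      N8 x:[5,17] y:[16,20] z:[15,55/3] -> hit [16,17] leaf, test {P5@t=17, P7(miss)}
      N12 x:[5,12] y:[19,23] z:[65/3,70/3] -> miss, prune
    N13 x:[1,12] y:[45/2,34] z:[34/3,23] -> miss, prune
  N11 x:[16,40] y:[17,34] z:[12,67/3] -> hit [17,67/3], descend [4, 14]
    N4 x:[16,40] y:[17,22] z:[12,20] -> hit [17,20], descend [3, 6]
      N3 x:[30,40] y:[17,22] z:[12,20] -> miss, prune
      N6 x:[16,31] y:[39/2,22] z:[37/3,20] -> hit [39/2,20] leaf, test {P6@t=20, P15(miss)}
    N14 x:[16,39] y:[41/2,34] z:[49/3,67/3] -> hit [41/2,67/3], descend [5, 7]
      N5 x:[16,25] y:[61/2,34] z:[58/3,22] -> miss, prune
      N7 x:[32,39] y:[41/2,29] z:[49/3,67/3] -> miss, prune

order=[0, 1, 9, 8, 12, 13, 11, 4, 3, 6, 14, 5, 7]  |boxes|=13  |leaves|=2  hit=P5

== RESULT ==
5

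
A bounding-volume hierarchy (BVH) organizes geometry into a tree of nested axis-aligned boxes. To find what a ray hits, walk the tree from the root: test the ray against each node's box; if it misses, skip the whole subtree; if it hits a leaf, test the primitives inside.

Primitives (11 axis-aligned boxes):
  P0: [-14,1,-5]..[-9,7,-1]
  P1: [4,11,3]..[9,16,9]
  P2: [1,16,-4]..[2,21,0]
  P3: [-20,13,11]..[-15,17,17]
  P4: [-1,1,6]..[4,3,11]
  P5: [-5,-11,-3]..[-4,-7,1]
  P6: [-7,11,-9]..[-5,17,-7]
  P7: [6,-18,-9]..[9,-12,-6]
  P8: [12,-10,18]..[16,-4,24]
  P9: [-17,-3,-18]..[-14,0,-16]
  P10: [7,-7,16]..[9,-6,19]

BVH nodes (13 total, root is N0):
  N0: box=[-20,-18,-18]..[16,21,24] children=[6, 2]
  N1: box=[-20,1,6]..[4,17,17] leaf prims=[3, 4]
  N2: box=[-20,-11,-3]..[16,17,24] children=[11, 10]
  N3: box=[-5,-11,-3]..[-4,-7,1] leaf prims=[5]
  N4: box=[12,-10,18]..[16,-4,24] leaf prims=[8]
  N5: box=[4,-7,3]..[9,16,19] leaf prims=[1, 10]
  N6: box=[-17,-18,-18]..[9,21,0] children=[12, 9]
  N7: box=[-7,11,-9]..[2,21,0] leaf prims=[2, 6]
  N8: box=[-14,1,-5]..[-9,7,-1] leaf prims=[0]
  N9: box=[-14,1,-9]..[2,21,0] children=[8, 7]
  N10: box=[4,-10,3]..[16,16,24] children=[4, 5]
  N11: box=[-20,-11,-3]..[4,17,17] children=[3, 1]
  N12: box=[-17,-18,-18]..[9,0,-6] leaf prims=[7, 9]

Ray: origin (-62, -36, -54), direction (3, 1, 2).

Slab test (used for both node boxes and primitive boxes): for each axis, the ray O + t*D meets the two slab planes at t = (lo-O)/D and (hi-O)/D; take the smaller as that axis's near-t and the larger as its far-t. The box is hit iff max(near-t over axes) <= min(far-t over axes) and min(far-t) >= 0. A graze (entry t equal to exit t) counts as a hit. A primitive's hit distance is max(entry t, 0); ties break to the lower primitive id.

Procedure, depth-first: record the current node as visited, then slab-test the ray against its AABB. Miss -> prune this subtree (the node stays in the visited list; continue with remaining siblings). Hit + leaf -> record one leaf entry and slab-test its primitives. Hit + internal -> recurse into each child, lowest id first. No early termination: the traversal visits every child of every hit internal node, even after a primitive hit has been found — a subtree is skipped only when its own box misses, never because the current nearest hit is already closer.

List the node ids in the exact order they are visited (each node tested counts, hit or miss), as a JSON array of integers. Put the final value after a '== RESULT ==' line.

Walk:
N0 x:[14,26] y:[18,57] z:[18,39] -> hit [18,26], descend [2, 6]
  N2 x:[14,26] y:[25,53] z:[51/2,39] -> hit [51/2,26], descend [10, 11]
    N10 x:[22,26] y:[26,52] z:[57/2,39] -> miss, prune
    N11 x:[14,22] y:[25,53] z:[51/2,71/2] -> miss, prune
  N6 x:[15,71/3] y:[18,57] z:[18,27] -> hit [18,71/3], descend [9, 12]
    N9 x:[16,64/3] y:[37,57] z:[45/2,27] -> miss, prune
    N12 x:[15,71/3] y:[18,36] z:[18,24] -> hit [18,71/3] leaf, test {P7@t=68/3, P9(miss)}

Summary -> nodes [0, 2, 10, 11, 6, 9, 12]; box-tests=7; leaf-entries=1; first=P7

== RESULT ==
[0, 2, 10, 11, 6, 9, 12]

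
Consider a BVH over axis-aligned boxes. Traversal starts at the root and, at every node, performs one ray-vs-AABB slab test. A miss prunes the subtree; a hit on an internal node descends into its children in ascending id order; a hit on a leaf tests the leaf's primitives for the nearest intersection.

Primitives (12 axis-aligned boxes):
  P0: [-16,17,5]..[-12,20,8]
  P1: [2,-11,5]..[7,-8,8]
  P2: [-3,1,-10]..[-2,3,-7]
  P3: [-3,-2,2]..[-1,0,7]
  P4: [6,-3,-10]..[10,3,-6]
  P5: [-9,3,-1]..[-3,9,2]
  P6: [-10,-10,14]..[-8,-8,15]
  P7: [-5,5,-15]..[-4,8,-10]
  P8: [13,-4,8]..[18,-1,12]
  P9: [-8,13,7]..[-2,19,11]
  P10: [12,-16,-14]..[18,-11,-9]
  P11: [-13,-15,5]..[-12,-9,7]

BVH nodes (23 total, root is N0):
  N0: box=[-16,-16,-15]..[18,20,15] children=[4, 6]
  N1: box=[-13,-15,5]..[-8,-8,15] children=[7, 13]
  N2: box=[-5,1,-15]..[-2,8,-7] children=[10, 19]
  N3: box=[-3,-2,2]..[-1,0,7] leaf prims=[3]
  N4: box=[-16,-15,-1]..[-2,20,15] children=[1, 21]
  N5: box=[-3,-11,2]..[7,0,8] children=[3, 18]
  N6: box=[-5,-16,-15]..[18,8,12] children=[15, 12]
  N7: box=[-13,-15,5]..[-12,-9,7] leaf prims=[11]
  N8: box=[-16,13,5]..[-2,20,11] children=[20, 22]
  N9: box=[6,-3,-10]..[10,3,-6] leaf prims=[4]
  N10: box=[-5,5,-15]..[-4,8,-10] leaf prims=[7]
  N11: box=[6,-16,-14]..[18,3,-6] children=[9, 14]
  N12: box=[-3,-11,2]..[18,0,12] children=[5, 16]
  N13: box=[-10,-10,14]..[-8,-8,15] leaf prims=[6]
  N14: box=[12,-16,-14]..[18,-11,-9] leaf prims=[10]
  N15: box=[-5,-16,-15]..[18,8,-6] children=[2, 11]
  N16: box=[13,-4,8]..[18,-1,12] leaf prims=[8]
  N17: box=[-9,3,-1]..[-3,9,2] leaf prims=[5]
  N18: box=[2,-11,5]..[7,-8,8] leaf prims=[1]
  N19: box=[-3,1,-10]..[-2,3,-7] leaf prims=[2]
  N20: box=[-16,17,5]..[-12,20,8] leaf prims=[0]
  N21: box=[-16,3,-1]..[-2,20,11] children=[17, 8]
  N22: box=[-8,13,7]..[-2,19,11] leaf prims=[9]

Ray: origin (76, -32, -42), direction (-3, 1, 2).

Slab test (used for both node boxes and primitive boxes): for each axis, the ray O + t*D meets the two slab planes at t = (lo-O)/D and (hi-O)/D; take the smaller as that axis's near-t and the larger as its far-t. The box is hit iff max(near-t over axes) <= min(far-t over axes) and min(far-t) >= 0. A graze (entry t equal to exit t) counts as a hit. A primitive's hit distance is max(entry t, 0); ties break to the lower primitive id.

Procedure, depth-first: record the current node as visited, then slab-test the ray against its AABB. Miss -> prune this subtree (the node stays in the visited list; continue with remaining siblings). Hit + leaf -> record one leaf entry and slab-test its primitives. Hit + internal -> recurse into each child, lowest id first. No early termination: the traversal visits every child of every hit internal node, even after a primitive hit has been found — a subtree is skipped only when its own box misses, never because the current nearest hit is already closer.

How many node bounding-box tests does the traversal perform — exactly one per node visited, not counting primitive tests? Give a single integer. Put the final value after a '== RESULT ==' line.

Traverse from the root:
N0 x:[58/3,92/3] y:[16,52] z:[27/2,57/2] -> hit [58/3,57/2], descend [4, 6]
  N4 x:[26,92/3] y:[17,52] z:[41/2,57/2] -> hit [26,57/2], descend [1, 21]
    N1 x:[28,89/3] y:[17,24] z:[47/2,57/2] -> miss, prune
    N21 x:[26,92/3] y:[35,52] z:[41/2,53/2] -> miss, prune
  N6 x:[58/3,27] y:[16,40] z:[27/2,27] -> hit [58/3,27], descend [12, 15]
    N12 x:[58/3,79/3] y:[21,32] z:[22,27] -> hit [22,79/3], descend [5, 16]
      N5 x:[23,79/3] y:[21,32] z:[22,25] -> hit [23,25], descend [3, 18]
        N3 x:[77/3,79/3] y:[30,32] z:[22,49/2] -> miss, prune
        N18 x:[23,74/3] y:[21,24] z:[47/2,25] -> hit [47/2,24] leaf, test {P1@t=47/2}
      N16 x:[58/3,21] y:[28,31] z:[25,27] -> miss, prune
    N15 x:[58/3,27] y:[16,40] z:[27/2,18] -> miss, prune

11 AABB tests over nodes [0, 4, 1, 21, 6, 12, 5, 3, 18, 16, 15]; 1 leaf entered; closest P1.

== RESULT ==
11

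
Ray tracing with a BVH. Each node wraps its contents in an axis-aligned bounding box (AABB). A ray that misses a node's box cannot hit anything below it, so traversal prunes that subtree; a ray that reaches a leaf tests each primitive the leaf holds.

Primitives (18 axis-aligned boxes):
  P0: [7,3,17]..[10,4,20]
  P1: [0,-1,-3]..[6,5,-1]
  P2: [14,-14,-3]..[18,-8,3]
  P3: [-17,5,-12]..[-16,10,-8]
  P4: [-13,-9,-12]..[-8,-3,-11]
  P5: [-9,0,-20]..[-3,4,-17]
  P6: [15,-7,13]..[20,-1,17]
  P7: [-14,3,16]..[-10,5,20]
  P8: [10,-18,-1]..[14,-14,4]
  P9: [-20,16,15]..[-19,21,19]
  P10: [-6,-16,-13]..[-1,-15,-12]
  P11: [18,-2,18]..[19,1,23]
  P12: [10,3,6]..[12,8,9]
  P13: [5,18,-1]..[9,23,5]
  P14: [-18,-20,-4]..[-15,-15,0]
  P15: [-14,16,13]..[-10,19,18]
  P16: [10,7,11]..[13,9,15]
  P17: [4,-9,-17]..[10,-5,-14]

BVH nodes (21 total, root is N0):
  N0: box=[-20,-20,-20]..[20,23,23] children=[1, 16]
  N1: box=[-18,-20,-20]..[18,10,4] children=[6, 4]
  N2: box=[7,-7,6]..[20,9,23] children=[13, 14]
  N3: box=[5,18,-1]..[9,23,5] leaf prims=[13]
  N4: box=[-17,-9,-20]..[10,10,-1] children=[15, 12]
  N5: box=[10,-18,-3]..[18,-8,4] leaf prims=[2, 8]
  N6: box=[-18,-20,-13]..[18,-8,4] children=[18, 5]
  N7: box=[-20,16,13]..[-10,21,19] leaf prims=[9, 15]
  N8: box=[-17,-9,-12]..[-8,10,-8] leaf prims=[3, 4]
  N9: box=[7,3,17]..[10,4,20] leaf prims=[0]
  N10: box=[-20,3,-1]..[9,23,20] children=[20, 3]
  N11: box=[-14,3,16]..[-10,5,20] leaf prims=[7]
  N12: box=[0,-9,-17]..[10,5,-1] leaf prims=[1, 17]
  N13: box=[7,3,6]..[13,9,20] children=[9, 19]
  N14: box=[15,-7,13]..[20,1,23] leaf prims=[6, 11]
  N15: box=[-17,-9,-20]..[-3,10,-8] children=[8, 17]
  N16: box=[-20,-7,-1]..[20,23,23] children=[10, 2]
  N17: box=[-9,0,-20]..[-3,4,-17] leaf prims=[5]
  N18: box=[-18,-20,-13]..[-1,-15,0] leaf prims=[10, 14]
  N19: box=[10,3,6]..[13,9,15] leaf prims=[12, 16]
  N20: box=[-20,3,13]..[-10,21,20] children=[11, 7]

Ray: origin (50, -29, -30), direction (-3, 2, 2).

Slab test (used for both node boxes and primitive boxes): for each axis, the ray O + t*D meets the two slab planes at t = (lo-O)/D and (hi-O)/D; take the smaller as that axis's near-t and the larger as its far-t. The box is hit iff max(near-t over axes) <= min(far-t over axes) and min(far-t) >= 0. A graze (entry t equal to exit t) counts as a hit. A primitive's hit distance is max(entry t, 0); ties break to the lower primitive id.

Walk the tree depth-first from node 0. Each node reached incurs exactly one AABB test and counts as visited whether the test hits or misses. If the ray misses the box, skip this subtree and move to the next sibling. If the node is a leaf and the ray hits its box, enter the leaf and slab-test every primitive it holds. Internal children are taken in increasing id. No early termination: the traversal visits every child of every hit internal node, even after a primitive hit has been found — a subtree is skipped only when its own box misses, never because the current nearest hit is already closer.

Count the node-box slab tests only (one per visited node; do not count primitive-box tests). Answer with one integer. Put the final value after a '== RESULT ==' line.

Walk:
N0 x:[10,70/3] y:[9/2,26] z:[5,53/2] -> hit [10,70/3], descend [1, 16]
  N1 x:[32/3,68/3] y:[9/2,39/2] z:[5,17] -> hit [32/3,17], descend [4, 6]
    N4 x:[40/3,67/3] y:[10,39/2] z:[5,29/2] -> hit [40/3,29/2], descend [12, 15]
      N12 x:[40/3,50/3] y:[10,17] z:[13/2,29/2] -> hit [40/3,29/2] leaf, test {P1(miss), P17(miss)}
      N15 x:[53/3,67/3] y:[10,39/2] z:[5,11] -> miss, prune
    N6 x:[32/3,68/3] y:[9/2,21/2] z:[17/2,17] -> miss, prune
  N16 x:[10,70/3] y:[11,26] z:[29/2,53/2] -> hit [29/2,70/3], descend [2, 10]
    N2 x:[10,43/3] y:[11,19] z:[18,53/2] -> miss, prune
    N10 x:[41/3,70/3] y:[16,26] z:[29/2,25] -> hit [16,70/3], descend [3, 20]
      N3 x:[41/3,15] y:[47/2,26] z:[29/2,35/2] -> miss, prune
      N20 x:[20,70/3] y:[16,25] z:[43/2,25] -> hit [43/2,70/3], descend [7, 11]
        N7 x:[20,70/3] y:[45/2,25] z:[43/2,49/2] -> hit [45/2,70/3] leaf, test {P9@t=23, P15(miss)}
        N11 x:[20,64/3] y:[16,17] z:[23,25] -> miss, prune

Summary -> nodes [0, 1, 4, 12, 15, 6, 16, 2, 10, 3, 20, 7, 11]; box-tests=13; leaf-entries=2; first=P9

== RESULT ==
13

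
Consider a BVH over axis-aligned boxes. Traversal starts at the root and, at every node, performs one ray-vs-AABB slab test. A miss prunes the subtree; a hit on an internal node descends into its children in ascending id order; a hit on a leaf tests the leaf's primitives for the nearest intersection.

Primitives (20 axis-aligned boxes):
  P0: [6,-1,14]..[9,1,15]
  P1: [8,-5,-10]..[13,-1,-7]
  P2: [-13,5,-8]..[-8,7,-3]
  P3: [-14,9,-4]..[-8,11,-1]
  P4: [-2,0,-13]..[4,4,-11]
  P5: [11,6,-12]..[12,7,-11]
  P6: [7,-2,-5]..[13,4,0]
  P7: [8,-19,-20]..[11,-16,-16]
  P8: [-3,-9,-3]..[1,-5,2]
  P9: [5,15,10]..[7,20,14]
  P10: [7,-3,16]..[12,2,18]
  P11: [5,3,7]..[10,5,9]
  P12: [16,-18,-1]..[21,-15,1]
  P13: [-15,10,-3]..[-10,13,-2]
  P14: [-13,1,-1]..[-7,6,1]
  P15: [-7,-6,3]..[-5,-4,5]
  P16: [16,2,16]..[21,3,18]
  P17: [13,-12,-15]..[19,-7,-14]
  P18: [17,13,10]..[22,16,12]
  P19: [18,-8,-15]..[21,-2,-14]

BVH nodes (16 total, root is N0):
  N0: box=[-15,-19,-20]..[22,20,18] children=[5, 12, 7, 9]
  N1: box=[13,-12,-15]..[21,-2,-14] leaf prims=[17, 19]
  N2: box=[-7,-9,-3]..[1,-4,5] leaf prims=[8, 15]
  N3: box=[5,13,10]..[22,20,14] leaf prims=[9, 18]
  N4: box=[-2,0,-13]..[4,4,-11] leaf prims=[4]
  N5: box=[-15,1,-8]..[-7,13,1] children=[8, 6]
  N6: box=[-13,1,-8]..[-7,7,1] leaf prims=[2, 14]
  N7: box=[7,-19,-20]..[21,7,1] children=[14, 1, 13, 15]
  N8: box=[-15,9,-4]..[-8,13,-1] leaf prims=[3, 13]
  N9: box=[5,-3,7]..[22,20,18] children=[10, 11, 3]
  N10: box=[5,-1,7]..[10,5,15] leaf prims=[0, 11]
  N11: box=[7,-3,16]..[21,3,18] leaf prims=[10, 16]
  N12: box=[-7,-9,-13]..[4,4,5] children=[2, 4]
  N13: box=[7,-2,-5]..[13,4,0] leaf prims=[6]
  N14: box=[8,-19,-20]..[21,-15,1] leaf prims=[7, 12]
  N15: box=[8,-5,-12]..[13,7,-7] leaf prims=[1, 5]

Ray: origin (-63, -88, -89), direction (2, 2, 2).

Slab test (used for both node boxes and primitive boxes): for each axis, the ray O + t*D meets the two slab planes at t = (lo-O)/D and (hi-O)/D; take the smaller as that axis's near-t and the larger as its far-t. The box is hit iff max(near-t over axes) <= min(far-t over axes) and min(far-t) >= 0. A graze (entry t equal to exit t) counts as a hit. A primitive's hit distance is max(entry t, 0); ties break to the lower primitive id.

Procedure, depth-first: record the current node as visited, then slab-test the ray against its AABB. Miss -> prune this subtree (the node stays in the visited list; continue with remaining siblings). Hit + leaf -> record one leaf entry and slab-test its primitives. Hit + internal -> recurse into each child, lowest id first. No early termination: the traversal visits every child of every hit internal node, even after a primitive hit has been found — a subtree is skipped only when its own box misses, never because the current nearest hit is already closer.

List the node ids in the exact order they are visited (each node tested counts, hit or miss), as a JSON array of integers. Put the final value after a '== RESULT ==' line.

Trace the traversal:
N0 x:[24,85/2] y:[69/2,54] z:[69/2,107/2] -> hit [69/2,85/2], descend [5, 7, 9, 12]
  N5 x:[24,28] y:[89/2,101/2] z:[81/2,45] -> miss, prune
  N7 x:[35,42] y:[69/2,95/2] z:[69/2,45] -> hit [35,42], descend [1, 13, 14, 15]
    N1 x:[38,42] y:[38,43] z:[37,75/2] -> miss, prune
    N13 x:[35,38] y:[43,46] z:[42,89/2] -> miss, prune
    N14 x:[71/2,42] y:[69/2,73/2] z:[69/2,45] -> hit [71/2,73/2] leaf, test {P7@t=71/2, P12(miss)}
    N15 x:[71/2,38] y:[83/2,95/2] z:[77/2,41] -> miss, prune
  N9 x:[34,85/2] y:[85/2,54] z:[48,107/2] -> miss, prune
  N12 x:[28,67/2] y:[79/2,46] z:[38,47] -> miss, prune

Visited [0, 5, 7, 1, 13, 14, 15, 9, 12]. Tests: 9 box, 1 leaf. Nearest: P7.

== RESULT ==
[0, 5, 7, 1, 13, 14, 15, 9, 12]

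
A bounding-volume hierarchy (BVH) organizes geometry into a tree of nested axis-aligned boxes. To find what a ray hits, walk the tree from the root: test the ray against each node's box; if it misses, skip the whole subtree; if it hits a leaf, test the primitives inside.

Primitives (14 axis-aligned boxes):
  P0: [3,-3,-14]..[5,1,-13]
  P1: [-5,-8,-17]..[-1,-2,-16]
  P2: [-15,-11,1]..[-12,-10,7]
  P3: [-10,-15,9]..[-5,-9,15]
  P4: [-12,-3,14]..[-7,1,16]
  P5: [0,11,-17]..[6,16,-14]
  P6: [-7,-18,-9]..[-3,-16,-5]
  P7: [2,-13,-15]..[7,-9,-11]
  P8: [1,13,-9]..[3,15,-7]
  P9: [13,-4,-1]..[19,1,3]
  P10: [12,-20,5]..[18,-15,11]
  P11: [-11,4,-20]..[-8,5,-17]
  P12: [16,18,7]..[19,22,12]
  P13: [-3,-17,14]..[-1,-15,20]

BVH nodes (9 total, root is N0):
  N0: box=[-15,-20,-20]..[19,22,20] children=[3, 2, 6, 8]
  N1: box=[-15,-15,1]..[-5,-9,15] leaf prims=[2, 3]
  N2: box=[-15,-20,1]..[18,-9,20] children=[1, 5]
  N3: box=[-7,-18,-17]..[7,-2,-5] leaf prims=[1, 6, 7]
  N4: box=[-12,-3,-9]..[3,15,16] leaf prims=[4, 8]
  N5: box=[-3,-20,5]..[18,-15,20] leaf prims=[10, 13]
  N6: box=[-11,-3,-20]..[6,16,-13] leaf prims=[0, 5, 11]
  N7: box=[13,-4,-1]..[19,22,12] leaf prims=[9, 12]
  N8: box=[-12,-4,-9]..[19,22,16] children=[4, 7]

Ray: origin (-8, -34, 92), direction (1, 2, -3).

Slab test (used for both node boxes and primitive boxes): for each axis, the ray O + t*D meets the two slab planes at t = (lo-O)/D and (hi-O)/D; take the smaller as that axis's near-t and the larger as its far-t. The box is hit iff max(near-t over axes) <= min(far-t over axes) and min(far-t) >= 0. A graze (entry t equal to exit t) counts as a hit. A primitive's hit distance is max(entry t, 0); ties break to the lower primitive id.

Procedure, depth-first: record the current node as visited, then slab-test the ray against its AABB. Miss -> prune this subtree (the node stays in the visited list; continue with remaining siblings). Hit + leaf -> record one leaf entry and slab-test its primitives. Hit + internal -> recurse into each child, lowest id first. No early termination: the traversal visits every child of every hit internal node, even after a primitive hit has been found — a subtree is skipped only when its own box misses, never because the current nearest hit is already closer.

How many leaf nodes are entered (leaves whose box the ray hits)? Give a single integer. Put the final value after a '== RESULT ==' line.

Traverse from the root:
N0 x:[-7,27] y:[7,28] z:[24,112/3] -> hit [24,27], descend [2, 3, 6, 8]
  N2 x:[-7,26] y:[7,25/2] z:[24,91/3] -> miss, prune
  N3 x:[1,15] y:[8,16] z:[97/3,109/3] -> miss, prune
  N6 x:[-3,14] y:[31/2,25] z:[35,112/3] -> miss, prune
  N8 x:[-4,27] y:[15,28] z:[76/3,101/3] -> hit [76/3,27], descend [4, 7]
    N4 x:[-4,11] y:[31/2,49/2] z:[76/3,101/3] -> miss, prune
    N7 x:[21,27] y:[15,28] z:[80/3,31] -> hit [80/3,27] leaf, test {P9(miss), P12@t=80/3}

order=[0, 2, 3, 6, 8, 4, 7]  |boxes|=7  |leaves|=1  hit=P12

== RESULT ==
1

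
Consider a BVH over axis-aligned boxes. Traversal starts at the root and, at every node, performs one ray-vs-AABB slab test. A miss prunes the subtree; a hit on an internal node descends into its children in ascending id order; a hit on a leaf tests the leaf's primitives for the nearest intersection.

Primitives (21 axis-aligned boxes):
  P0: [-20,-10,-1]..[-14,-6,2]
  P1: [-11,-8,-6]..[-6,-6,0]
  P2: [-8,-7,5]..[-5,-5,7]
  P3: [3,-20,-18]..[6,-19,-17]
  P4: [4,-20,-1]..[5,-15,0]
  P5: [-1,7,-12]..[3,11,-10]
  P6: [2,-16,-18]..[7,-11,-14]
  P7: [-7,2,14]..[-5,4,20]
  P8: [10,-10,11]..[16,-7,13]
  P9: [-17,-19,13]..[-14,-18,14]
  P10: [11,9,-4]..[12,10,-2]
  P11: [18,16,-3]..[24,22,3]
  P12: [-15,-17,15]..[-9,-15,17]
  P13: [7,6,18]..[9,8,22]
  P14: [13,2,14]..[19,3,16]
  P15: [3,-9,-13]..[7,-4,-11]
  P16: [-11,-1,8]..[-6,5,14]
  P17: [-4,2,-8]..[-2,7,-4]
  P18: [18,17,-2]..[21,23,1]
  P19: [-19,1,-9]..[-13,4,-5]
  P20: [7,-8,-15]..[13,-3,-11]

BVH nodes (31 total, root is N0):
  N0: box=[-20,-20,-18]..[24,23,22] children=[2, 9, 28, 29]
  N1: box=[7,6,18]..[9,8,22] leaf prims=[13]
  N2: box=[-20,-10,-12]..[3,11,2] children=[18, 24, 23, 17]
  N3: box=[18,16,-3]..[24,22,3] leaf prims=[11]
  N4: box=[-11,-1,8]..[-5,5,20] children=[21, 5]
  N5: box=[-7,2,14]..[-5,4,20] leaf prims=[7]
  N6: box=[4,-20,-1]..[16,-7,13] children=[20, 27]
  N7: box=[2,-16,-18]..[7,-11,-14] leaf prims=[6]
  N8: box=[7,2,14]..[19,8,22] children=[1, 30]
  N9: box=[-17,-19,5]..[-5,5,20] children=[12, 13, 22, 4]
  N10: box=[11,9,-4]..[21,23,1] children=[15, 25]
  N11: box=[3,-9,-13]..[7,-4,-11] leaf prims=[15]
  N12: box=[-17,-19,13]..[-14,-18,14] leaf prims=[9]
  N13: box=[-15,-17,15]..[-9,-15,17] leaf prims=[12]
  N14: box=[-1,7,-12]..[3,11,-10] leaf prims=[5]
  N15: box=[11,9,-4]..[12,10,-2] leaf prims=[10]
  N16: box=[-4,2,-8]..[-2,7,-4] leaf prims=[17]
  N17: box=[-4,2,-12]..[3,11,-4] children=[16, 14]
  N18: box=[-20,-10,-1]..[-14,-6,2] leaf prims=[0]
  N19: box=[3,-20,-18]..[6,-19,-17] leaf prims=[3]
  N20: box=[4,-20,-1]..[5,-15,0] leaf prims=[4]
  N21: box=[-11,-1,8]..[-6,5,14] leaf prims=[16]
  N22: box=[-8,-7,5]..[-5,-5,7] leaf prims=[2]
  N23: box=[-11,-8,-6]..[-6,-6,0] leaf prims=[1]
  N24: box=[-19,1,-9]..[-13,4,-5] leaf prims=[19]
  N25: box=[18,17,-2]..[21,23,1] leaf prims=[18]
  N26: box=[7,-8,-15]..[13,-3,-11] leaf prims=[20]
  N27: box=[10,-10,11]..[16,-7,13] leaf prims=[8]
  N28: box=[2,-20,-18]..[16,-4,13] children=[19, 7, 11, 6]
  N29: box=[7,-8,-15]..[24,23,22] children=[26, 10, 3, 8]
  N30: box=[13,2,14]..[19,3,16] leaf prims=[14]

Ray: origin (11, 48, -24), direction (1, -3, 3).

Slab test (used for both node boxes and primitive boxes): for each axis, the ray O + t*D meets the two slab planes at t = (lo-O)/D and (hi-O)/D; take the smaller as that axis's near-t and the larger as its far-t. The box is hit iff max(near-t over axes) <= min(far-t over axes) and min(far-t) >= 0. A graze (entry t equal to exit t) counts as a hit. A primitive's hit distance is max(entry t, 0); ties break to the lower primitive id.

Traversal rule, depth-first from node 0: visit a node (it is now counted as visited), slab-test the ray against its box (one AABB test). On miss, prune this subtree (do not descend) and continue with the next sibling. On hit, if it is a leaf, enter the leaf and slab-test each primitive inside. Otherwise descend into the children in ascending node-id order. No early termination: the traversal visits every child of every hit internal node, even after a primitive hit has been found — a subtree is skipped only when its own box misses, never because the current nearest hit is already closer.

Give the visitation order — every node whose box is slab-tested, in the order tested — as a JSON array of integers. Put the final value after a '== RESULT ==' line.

Trace the traversal:
N0 x:[-31,13] y:[25/3,68/3] z:[2,46/3] -> hit [25/3,13], descend [2, 9, 28, 29]
  N2 x:[-31,-8] y:[37/3,58/3] z:[4,26/3] -> miss, prune
  N9 x:[-28,-16] y:[43/3,67/3] z:[29/3,44/3] -> miss, prune
  N28 x:[-9,5] y:[52/3,68/3] z:[2,37/3] -> miss, prune
  N29 x:[-4,13] y:[25/3,56/3] z:[3,46/3] -> hit [25/3,13], descend [3, 8, 10, 26]
    N3 x:[7,13] y:[26/3,32/3] z:[7,9] -> hit [26/3,9] leaf, test {P11@t=26/3}
    N8 x:[-4,8] y:[40/3,46/3] z:[38/3,46/3] -> miss, prune
    N10 x:[0,10] y:[25/3,13] z:[20/3,25/3] -> hit [25/3,25/3], descend [15, 25]
      N15 x:[0,1] y:[38/3,13] z:[20/3,22/3] -> miss, prune
      N25 x:[7,10] y:[25/3,31/3] z:[22/3,25/3] -> hit [25/3,25/3] leaf, test {P18@t=25/3}
    N26 x:[-4,2] y:[17,56/3] z:[3,13/3] -> miss, prune

Summary -> nodes [0, 2, 9, 28, 29, 3, 8, 10, 15, 25, 26]; box-tests=11; leaf-entries=2; first=P18

== RESULT ==
[0, 2, 9, 28, 29, 3, 8, 10, 15, 25, 26]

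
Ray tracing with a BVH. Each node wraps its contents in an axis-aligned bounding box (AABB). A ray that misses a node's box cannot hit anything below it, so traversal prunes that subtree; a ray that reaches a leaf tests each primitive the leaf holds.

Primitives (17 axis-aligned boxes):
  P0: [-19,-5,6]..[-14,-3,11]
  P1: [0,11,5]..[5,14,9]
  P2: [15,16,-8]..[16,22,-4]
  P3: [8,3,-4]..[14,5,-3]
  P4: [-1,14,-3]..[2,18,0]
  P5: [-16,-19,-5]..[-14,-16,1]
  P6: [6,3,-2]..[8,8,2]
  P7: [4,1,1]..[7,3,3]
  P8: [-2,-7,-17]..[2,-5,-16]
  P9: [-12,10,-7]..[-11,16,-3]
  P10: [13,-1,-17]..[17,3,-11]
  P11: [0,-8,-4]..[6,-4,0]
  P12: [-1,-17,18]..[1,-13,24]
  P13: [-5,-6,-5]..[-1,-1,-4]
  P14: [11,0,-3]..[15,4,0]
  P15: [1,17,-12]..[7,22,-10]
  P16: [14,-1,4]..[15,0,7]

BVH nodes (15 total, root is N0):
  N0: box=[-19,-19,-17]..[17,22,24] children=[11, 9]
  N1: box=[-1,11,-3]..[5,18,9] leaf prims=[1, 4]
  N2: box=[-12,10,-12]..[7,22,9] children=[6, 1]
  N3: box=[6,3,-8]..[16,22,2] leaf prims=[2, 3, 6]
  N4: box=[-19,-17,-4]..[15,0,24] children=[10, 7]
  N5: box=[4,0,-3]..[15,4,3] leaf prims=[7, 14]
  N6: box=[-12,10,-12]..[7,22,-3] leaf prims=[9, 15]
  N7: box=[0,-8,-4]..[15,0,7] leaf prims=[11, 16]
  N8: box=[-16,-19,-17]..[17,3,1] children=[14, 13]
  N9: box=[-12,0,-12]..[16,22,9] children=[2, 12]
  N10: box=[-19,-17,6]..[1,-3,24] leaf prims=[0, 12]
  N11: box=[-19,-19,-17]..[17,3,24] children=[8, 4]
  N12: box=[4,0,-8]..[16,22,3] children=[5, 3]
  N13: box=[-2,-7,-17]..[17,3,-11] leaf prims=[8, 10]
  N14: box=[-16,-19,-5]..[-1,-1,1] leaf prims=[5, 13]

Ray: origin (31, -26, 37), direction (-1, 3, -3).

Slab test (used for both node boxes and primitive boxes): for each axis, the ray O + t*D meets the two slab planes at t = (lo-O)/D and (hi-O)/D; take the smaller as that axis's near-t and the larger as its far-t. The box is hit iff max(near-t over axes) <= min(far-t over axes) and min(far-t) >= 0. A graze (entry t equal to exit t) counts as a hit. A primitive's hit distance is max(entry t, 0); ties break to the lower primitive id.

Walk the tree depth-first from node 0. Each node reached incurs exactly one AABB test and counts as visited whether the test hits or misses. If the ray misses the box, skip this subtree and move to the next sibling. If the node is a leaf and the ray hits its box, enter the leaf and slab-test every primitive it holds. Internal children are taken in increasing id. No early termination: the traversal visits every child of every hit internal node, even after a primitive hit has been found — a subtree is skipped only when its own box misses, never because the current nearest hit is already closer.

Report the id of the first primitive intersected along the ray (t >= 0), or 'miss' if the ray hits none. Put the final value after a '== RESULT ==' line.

Traverse from the root:
N0 x:[14,50] y:[7/3,16] z:[13/3,18] -> hit [14,16], descend [9, 11]
  N9 x:[15,43] y:[26/3,16] z:[28/3,49/3] -> hit [15,16], descend [2, 12]
    N2 x:[24,43] y:[12,16] z:[28/3,49/3] -> miss, prune
    N12 x:[15,27] y:[26/3,16] z:[34/3,15] -> hit [15,15], descend [3, 5]
      N3 x:[15,25] y:[29/3,16] z:[35/3,15] -> hit [15,15] leaf, test {P2@t=15, P3(miss), P6(miss)}
      N5 x:[16,27] y:[26/3,10] z:[34/3,40/3] -> miss, prune
  N11 x:[14,50] y:[7/3,29/3] z:[13/3,18] -> miss, prune

order=[0, 9, 2, 12, 3, 5, 11]  |boxes|=7  |leaves|=1  hit=P2

== RESULT ==
2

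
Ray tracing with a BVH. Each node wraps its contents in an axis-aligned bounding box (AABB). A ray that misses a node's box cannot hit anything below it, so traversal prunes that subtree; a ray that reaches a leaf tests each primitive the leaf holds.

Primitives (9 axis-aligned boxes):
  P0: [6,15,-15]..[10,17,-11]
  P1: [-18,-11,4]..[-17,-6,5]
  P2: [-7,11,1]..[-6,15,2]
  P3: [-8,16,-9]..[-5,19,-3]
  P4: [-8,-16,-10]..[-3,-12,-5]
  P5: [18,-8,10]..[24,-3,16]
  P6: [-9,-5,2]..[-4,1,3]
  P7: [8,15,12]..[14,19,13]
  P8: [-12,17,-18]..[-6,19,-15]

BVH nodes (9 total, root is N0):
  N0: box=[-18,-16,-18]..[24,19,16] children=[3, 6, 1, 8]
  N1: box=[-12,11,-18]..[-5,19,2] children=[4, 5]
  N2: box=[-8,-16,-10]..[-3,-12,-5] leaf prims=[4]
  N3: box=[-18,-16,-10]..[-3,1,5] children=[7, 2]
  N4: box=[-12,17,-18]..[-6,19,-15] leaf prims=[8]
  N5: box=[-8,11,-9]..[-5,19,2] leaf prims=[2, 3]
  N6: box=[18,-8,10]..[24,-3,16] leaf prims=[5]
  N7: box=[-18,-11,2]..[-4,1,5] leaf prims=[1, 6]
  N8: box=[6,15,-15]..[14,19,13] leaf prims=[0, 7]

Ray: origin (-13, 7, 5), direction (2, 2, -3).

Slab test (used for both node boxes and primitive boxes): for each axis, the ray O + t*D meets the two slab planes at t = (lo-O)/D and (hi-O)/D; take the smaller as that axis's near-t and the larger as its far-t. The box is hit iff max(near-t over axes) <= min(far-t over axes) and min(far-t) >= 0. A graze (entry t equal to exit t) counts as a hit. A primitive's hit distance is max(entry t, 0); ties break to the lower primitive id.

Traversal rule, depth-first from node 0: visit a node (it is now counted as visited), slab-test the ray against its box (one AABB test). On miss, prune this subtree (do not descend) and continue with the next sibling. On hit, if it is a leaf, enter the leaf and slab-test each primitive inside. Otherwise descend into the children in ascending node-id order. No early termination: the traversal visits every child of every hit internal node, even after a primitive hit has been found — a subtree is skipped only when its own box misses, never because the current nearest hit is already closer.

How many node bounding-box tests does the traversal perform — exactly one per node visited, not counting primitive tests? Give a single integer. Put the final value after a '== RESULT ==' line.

Traverse from the root:
N0 x:[-5/2,37/2] y:[-23/2,6] z:[-11/3,23/3] -> hit [-5/2,6], descend [1, 3, 6, 8]
  N1 x:[1/2,4] y:[2,6] z:[1,23/3] -> hit [2,4], descend [4, 5]
    N4 x:[1/2,7/2] y:[5,6] z:[20/3,23/3] -> miss, prune
    N5 x:[5/2,4] y:[2,6] z:[1,14/3] -> hit [5/2,4] leaf, test {P2(miss), P3(miss)}
  N3 x:[-5/2,5] y:[-23/2,-3] z:[0,5] -> miss, prune
  N6 x:[31/2,37/2] y:[-15/2,-5] z:[-11/3,-5/3] -> miss, prune
  N8 x:[19/2,27/2] y:[4,6] z:[-8/3,20/3] -> miss, prune

order=[0, 1, 4, 5, 3, 6, 8]  |boxes|=7  |leaves|=1  hit=miss

== RESULT ==
7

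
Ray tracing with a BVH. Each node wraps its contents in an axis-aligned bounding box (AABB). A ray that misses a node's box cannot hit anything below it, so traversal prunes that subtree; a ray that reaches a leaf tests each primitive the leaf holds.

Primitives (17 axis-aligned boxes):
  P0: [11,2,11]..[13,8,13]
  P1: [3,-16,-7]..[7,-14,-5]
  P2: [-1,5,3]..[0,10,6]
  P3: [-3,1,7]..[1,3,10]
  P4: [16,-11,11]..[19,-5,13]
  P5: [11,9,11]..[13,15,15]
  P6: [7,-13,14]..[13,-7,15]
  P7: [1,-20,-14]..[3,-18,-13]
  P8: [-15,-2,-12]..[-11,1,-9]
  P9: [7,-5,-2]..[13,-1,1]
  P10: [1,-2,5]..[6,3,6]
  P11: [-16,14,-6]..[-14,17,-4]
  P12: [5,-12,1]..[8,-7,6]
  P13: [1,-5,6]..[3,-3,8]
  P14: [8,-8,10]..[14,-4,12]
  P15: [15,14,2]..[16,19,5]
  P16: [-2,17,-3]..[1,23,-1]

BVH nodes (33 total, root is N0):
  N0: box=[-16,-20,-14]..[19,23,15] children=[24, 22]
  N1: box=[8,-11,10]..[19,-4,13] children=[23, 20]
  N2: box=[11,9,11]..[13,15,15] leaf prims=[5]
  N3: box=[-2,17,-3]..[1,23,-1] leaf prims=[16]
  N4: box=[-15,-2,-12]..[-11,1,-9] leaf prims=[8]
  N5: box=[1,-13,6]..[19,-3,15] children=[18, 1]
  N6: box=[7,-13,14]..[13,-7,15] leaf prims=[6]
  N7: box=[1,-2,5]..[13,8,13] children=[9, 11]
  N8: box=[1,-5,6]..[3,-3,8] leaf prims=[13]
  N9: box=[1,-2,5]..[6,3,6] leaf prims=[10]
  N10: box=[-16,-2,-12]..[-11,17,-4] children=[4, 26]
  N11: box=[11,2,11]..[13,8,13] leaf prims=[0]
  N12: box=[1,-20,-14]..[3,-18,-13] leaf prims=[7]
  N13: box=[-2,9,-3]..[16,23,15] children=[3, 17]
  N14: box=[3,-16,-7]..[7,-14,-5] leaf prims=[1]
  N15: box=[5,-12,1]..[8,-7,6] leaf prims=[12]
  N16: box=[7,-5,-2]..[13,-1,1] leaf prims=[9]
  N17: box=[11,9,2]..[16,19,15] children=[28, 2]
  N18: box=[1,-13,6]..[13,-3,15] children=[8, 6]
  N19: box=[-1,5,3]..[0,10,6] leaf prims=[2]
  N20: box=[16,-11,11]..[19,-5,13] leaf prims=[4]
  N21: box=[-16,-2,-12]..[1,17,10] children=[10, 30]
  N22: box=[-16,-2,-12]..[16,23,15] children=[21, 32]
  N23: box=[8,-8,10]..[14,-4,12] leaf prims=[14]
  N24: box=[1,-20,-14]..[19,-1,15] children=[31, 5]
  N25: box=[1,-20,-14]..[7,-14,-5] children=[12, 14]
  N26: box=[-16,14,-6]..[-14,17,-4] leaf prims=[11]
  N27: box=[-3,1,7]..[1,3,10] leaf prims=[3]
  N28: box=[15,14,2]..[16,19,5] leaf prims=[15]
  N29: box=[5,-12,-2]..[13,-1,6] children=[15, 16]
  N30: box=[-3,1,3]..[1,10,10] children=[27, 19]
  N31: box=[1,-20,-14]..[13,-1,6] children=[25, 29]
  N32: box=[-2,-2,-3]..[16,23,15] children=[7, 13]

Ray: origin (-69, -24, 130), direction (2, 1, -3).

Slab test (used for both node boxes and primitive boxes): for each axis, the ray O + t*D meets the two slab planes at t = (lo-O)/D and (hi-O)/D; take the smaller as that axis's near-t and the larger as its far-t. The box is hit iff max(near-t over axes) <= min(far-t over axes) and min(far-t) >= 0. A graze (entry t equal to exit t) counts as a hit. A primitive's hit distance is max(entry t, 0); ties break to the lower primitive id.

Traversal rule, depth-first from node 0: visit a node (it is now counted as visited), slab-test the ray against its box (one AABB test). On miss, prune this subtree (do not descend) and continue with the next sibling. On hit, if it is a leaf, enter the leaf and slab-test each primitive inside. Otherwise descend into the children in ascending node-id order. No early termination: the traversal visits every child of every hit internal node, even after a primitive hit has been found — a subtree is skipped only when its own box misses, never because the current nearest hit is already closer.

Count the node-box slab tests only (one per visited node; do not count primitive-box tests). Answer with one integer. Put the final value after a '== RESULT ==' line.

Walk:
N0 x:[53/2,44] y:[4,47] z:[115/3,48] -> hit [115/3,44], descend [22, 24]
  N22 x:[53/2,85/2] y:[22,47] z:[115/3,142/3] -> hit [115/3,85/2], descend [21, 32]
    N21 x:[53/2,35] y:[22,41] z:[40,142/3] -> miss, prune
    N32 x:[67/2,85/2] y:[22,47] z:[115/3,133/3] -> hit [115/3,85/2], descend [7, 13]
      N7 x:[35,41] y:[22,32] z:[39,125/3] -> miss, prune
      N13 x:[67/2,85/2] y:[33,47] z:[115/3,133/3] -> hit [115/3,85/2], descend [3, 17]
        N3 x:[67/2,35] y:[41,47] z:[131/3,133/3] -> miss, prune
        N17 x:[40,85/2] y:[33,43] z:[115/3,128/3] -> hit [40,85/2], descend [2, 28]
          N2 x:[40,41] y:[33,39] z:[115/3,119/3] -> miss, prune
          N28 x:[42,85/2] y:[38,43] z:[125/3,128/3] -> hit [42,85/2] leaf, test {P15@t=42}
  N24 x:[35,44] y:[4,23] z:[115/3,48] -> miss, prune

Visited [0, 22, 21, 32, 7, 13, 3, 17, 2, 28, 24]. Tests: 11 box, 1 leaf. Nearest: P15.

== RESULT ==
11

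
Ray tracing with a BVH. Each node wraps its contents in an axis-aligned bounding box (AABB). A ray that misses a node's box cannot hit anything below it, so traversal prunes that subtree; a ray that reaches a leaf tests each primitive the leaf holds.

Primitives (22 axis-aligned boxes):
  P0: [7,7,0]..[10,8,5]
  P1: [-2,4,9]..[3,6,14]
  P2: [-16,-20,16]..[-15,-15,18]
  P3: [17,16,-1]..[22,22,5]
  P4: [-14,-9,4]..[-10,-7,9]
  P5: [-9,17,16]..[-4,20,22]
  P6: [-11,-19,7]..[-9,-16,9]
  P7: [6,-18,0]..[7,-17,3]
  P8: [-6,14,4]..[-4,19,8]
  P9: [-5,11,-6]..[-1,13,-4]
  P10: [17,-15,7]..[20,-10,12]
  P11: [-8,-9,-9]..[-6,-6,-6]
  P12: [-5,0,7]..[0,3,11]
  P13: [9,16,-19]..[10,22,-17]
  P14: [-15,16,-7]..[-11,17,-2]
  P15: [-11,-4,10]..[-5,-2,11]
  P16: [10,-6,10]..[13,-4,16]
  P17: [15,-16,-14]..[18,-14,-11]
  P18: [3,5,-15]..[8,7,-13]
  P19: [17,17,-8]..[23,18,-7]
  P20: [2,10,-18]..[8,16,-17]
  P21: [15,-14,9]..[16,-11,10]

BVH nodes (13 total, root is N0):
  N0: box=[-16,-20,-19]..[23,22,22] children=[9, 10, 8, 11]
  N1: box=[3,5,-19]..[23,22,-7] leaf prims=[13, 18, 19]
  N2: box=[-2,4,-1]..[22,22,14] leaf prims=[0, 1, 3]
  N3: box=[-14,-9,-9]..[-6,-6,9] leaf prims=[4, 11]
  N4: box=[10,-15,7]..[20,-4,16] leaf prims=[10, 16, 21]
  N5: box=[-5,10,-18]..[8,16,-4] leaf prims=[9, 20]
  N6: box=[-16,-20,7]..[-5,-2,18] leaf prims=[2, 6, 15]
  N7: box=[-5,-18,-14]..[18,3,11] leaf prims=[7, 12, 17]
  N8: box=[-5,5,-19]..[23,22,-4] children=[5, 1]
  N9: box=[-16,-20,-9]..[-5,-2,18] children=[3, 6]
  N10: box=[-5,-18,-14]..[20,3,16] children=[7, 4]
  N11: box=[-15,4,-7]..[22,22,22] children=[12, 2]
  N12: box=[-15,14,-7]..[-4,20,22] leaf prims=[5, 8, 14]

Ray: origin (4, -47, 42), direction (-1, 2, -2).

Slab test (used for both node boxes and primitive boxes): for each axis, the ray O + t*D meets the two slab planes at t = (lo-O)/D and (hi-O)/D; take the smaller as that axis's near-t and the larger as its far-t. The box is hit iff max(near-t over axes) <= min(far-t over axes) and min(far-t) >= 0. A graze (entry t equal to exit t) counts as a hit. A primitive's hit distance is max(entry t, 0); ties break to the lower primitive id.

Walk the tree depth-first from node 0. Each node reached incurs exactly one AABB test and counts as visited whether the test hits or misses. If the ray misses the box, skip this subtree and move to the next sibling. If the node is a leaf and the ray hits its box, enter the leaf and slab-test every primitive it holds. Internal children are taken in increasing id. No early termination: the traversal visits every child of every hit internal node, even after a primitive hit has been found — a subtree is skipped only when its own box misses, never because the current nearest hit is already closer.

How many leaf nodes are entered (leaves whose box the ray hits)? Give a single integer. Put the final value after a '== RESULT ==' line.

Traverse from the root:
N0 x:[-19,20] y:[27/2,69/2] z:[10,61/2] -> hit [27/2,20], descend [8, 9, 10, 11]
  N8 x:[-19,9] y:[26,69/2] z:[23,61/2] -> miss, prune
  N9 x:[9,20] y:[27/2,45/2] z:[12,51/2] -> hit [27/2,20], descend [3, 6]
    N3 x:[10,18] y:[19,41/2] z:[33/2,51/2] -> miss, prune
    N6 x:[9,20] y:[27/2,45/2] z:[12,35/2] -> hit [27/2,35/2] leaf, test {P2(miss), P6(miss), P15(miss)}
  N10 x:[-16,9] y:[29/2,25] z:[13,28] -> miss, prune
  N11 x:[-18,19] y:[51/2,69/2] z:[10,49/2] -> miss, prune

7 AABB tests over nodes [0, 8, 9, 3, 6, 10, 11]; 1 leaf entered; closest miss.

== RESULT ==
1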